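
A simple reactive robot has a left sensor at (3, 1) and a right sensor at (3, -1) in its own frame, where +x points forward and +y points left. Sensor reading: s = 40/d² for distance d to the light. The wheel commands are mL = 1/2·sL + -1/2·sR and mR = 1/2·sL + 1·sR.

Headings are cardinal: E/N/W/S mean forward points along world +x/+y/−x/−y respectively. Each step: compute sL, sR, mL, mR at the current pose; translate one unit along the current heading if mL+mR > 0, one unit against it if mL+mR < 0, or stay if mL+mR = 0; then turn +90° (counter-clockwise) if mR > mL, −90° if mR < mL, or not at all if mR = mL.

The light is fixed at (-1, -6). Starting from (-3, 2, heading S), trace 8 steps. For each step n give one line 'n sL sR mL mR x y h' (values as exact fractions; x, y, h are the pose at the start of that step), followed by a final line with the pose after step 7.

0 20/13 20/17 40/221 430/221 -3 2 S
1 8/13 40/37 -112/481 668/481 -3 1 E
2 5/13 2/5 -1/130 77/130 -2 1 N
3 8/13 40/97 128/1261 908/1261 -2 2 W
4 20/13 20/17 40/221 430/221 -3 2 S
5 8/13 40/37 -112/481 668/481 -3 1 E
6 5/13 2/5 -1/130 77/130 -2 1 N
7 8/13 40/97 128/1261 908/1261 -2 2 W
final -3 2 S

n=0: pose=(-3,2,S); sL=20/13, sR=20/17; mL=40/221, mR=430/221; mL+mR=470/221 → advance +1; mR−mL=30/17 → turn +1·90°
n=1: pose=(-3,1,E); sL=8/13, sR=40/37; mL=-112/481, mR=668/481; mL+mR=556/481 → advance +1; mR−mL=60/37 → turn +1·90°
n=2: pose=(-2,1,N); sL=5/13, sR=2/5; mL=-1/130, mR=77/130; mL+mR=38/65 → advance +1; mR−mL=3/5 → turn +1·90°
n=3: pose=(-2,2,W); sL=8/13, sR=40/97; mL=128/1261, mR=908/1261; mL+mR=1036/1261 → advance +1; mR−mL=60/97 → turn +1·90°
n=4: pose=(-3,2,S); sL=20/13, sR=20/17; mL=40/221, mR=430/221; mL+mR=470/221 → advance +1; mR−mL=30/17 → turn +1·90°
n=5: pose=(-3,1,E); sL=8/13, sR=40/37; mL=-112/481, mR=668/481; mL+mR=556/481 → advance +1; mR−mL=60/37 → turn +1·90°
n=6: pose=(-2,1,N); sL=5/13, sR=2/5; mL=-1/130, mR=77/130; mL+mR=38/65 → advance +1; mR−mL=3/5 → turn +1·90°
n=7: pose=(-2,2,W); sL=8/13, sR=40/97; mL=128/1261, mR=908/1261; mL+mR=1036/1261 → advance +1; mR−mL=60/97 → turn +1·90°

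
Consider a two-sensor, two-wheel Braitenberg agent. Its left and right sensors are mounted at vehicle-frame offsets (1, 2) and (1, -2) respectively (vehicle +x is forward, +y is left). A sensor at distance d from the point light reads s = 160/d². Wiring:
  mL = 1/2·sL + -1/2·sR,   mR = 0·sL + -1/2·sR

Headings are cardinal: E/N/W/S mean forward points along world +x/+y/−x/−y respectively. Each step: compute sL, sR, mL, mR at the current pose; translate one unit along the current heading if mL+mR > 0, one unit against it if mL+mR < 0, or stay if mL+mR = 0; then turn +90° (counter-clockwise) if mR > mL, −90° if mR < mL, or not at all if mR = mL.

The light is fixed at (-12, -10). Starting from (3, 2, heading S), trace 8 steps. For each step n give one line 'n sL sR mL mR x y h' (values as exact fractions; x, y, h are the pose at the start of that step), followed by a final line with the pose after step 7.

n=0: pose=(3,2,S); sL=16/41, sR=16/29; mL=-96/1189, mR=-8/29; mL+mR=-424/1189 → advance -1; mR−mL=-8/41 → turn -1·90°
n=1: pose=(3,3,W); sL=160/317, sR=160/421; mL=8320/133457, mR=-80/421; mL+mR=-17040/133457 → advance -1; mR−mL=-80/317 → turn -1·90°
n=2: pose=(4,3,N); sL=20/49, sR=4/13; mL=32/637, mR=-2/13; mL+mR=-66/637 → advance -1; mR−mL=-10/49 → turn -1·90°
n=3: pose=(4,2,E); sL=32/97, sR=160/389; mL=-1536/37733, mR=-80/389; mL+mR=-9296/37733 → advance -1; mR−mL=-16/97 → turn -1·90°
n=4: pose=(3,2,S); sL=16/41, sR=16/29; mL=-96/1189, mR=-8/29; mL+mR=-424/1189 → advance -1; mR−mL=-8/41 → turn -1·90°
n=5: pose=(3,3,W); sL=160/317, sR=160/421; mL=8320/133457, mR=-80/421; mL+mR=-17040/133457 → advance -1; mR−mL=-80/317 → turn -1·90°
n=6: pose=(4,3,N); sL=20/49, sR=4/13; mL=32/637, mR=-2/13; mL+mR=-66/637 → advance -1; mR−mL=-10/49 → turn -1·90°
n=7: pose=(4,2,E); sL=32/97, sR=160/389; mL=-1536/37733, mR=-80/389; mL+mR=-9296/37733 → advance -1; mR−mL=-16/97 → turn -1·90°

0 16/41 16/29 -96/1189 -8/29 3 2 S
1 160/317 160/421 8320/133457 -80/421 3 3 W
2 20/49 4/13 32/637 -2/13 4 3 N
3 32/97 160/389 -1536/37733 -80/389 4 2 E
4 16/41 16/29 -96/1189 -8/29 3 2 S
5 160/317 160/421 8320/133457 -80/421 3 3 W
6 20/49 4/13 32/637 -2/13 4 3 N
7 32/97 160/389 -1536/37733 -80/389 4 2 E
final 3 2 S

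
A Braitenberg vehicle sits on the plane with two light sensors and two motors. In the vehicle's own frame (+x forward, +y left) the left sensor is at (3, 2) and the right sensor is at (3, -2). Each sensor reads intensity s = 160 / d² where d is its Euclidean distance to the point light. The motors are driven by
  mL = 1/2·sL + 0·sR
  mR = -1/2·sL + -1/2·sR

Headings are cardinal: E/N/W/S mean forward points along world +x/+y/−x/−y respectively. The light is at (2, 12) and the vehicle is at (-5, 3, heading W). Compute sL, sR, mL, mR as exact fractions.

left sensor world pos  = (-8, 1); dL² = 221
right sensor world pos = (-8, 5); dR² = 149
sL = 160/221 = 160/221
sR = 160/149 = 160/149
mL = 1/2·sL + 0·sR = 80/221
mR = -1/2·sL + -1/2·sR = -29600/32929

160/221 160/149 80/221 -29600/32929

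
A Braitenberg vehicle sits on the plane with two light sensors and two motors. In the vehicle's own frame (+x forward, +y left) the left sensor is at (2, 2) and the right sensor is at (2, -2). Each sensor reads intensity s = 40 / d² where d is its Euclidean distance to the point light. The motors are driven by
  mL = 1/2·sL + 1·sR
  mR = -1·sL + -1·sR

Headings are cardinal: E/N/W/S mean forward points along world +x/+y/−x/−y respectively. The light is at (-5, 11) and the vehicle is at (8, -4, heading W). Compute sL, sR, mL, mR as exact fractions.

left sensor world pos  = (6, -6); dL² = 410
right sensor world pos = (6, -2); dR² = 290
sL = 40/410 = 4/41
sR = 40/290 = 4/29
mL = 1/2·sL + 1·sR = 222/1189
mR = -1·sL + -1·sR = -280/1189

4/41 4/29 222/1189 -280/1189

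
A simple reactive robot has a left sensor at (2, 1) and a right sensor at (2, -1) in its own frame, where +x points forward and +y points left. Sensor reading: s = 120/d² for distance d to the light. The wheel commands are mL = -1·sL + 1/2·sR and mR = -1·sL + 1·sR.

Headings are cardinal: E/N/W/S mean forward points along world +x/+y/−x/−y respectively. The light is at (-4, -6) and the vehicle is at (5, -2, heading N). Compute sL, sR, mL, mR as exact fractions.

left sensor world pos  = (4, 0); dL² = 100
right sensor world pos = (6, 0); dR² = 136
sL = 120/100 = 6/5
sR = 120/136 = 15/17
mL = -1·sL + 1/2·sR = -129/170
mR = -1·sL + 1·sR = -27/85

6/5 15/17 -129/170 -27/85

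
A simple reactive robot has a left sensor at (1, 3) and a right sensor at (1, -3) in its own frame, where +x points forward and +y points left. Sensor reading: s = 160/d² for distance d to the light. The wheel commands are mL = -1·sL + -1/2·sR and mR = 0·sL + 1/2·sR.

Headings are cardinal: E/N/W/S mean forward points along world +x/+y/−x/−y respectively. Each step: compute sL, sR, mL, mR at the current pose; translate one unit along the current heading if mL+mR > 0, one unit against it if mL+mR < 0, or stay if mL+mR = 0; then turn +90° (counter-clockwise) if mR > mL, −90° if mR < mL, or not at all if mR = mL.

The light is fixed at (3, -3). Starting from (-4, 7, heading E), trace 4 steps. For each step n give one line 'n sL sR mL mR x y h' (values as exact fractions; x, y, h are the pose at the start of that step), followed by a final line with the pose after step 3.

0 32/41 32/17 -1200/697 16/17 -4 7 E
1 80/121 80/73 -10680/8833 40/73 -5 7 N
2 160/117 32/45 -112/65 16/45 -5 6 W
3 2 40/41 -102/41 20/41 -4 6 S
final -4 7 E

n=0: pose=(-4,7,E); sL=32/41, sR=32/17; mL=-1200/697, mR=16/17; mL+mR=-32/41 → advance -1; mR−mL=1856/697 → turn +1·90°
n=1: pose=(-5,7,N); sL=80/121, sR=80/73; mL=-10680/8833, mR=40/73; mL+mR=-80/121 → advance -1; mR−mL=15520/8833 → turn +1·90°
n=2: pose=(-5,6,W); sL=160/117, sR=32/45; mL=-112/65, mR=16/45; mL+mR=-160/117 → advance -1; mR−mL=1216/585 → turn +1·90°
n=3: pose=(-4,6,S); sL=2, sR=40/41; mL=-102/41, mR=20/41; mL+mR=-2 → advance -1; mR−mL=122/41 → turn +1·90°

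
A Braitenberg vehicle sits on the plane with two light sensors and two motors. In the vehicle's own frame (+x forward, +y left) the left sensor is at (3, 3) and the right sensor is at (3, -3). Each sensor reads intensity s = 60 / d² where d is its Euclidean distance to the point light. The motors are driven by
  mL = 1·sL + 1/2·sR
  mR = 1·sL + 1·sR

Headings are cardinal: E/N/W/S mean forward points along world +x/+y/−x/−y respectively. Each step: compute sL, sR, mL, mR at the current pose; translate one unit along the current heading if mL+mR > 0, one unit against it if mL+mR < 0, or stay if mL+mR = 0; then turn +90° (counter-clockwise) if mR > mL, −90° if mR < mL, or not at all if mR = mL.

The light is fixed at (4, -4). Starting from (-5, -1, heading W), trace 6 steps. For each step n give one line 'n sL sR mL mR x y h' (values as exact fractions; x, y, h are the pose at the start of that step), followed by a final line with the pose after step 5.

0 5/12 1/3 7/12 3/4 -5 -1 W
1 60/49 60/169 11610/8281 13080/8281 -6 -1 S
2 30/37 6/5 261/185 372/185 -6 -2 E
3 60/169 60/61 8730/10309 13800/10309 -5 -2 N
4 5/12 1/3 7/12 3/4 -5 -1 W
5 60/49 60/169 11610/8281 13080/8281 -6 -1 S
final -6 -2 E

n=0: pose=(-5,-1,W); sL=5/12, sR=1/3; mL=7/12, mR=3/4; mL+mR=4/3 → advance +1; mR−mL=1/6 → turn +1·90°
n=1: pose=(-6,-1,S); sL=60/49, sR=60/169; mL=11610/8281, mR=13080/8281; mL+mR=24690/8281 → advance +1; mR−mL=30/169 → turn +1·90°
n=2: pose=(-6,-2,E); sL=30/37, sR=6/5; mL=261/185, mR=372/185; mL+mR=633/185 → advance +1; mR−mL=3/5 → turn +1·90°
n=3: pose=(-5,-2,N); sL=60/169, sR=60/61; mL=8730/10309, mR=13800/10309; mL+mR=22530/10309 → advance +1; mR−mL=30/61 → turn +1·90°
n=4: pose=(-5,-1,W); sL=5/12, sR=1/3; mL=7/12, mR=3/4; mL+mR=4/3 → advance +1; mR−mL=1/6 → turn +1·90°
n=5: pose=(-6,-1,S); sL=60/49, sR=60/169; mL=11610/8281, mR=13080/8281; mL+mR=24690/8281 → advance +1; mR−mL=30/169 → turn +1·90°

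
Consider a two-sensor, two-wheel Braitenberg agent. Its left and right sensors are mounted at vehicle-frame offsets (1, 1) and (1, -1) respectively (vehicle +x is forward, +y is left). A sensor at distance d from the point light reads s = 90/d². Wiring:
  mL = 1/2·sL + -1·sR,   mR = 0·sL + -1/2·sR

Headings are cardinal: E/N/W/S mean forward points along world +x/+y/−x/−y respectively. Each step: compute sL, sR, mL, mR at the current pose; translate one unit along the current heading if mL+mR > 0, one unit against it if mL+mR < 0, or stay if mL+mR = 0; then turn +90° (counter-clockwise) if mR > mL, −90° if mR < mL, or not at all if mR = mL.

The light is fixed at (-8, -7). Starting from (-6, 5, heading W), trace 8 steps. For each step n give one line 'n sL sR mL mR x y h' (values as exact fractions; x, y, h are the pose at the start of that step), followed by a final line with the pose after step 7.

0 45/61 9/17 -333/2074 -9/34 -6 5 W
1 90/173 18/37 -1449/6401 -9/37 -5 5 N
2 9/16 45/58 -459/928 -45/116 -5 4 E
3 18/29 10/17 -137/493 -5/17 -6 4 N
4 9/13 1 -17/26 -1/2 -6 3 E
5 90/121 18/25 -1053/3025 -9/25 -7 3 N
6 45/52 45/34 -1575/1768 -45/68 -7 2 E
7 90/101 90/101 -45/101 -45/101 -8 2 N
final -8 1 N

n=0: pose=(-6,5,W); sL=45/61, sR=9/17; mL=-333/2074, mR=-9/34; mL+mR=-441/1037 → advance -1; mR−mL=-108/1037 → turn -1·90°
n=1: pose=(-5,5,N); sL=90/173, sR=18/37; mL=-1449/6401, mR=-9/37; mL+mR=-3006/6401 → advance -1; mR−mL=-108/6401 → turn -1·90°
n=2: pose=(-5,4,E); sL=9/16, sR=45/58; mL=-459/928, mR=-45/116; mL+mR=-819/928 → advance -1; mR−mL=99/928 → turn +1·90°
n=3: pose=(-6,4,N); sL=18/29, sR=10/17; mL=-137/493, mR=-5/17; mL+mR=-282/493 → advance -1; mR−mL=-8/493 → turn -1·90°
n=4: pose=(-6,3,E); sL=9/13, sR=1; mL=-17/26, mR=-1/2; mL+mR=-15/13 → advance -1; mR−mL=2/13 → turn +1·90°
n=5: pose=(-7,3,N); sL=90/121, sR=18/25; mL=-1053/3025, mR=-9/25; mL+mR=-2142/3025 → advance -1; mR−mL=-36/3025 → turn -1·90°
n=6: pose=(-7,2,E); sL=45/52, sR=45/34; mL=-1575/1768, mR=-45/68; mL+mR=-2745/1768 → advance -1; mR−mL=405/1768 → turn +1·90°
n=7: pose=(-8,2,N); sL=90/101, sR=90/101; mL=-45/101, mR=-45/101; mL+mR=-90/101 → advance -1; mR−mL=0 → turn +0·90°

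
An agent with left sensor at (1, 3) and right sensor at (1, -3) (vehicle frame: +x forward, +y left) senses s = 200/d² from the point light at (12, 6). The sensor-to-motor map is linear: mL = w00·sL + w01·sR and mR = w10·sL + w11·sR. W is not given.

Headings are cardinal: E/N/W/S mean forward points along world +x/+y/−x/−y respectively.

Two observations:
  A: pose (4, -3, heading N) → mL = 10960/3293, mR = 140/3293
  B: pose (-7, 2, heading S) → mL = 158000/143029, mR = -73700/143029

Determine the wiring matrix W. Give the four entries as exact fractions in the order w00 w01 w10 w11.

1 1 -1 1/2

obs A: pose=(4,-3,N) → sL=40/37, sR=200/89, mL=10960/3293, mR=140/3293
obs B: pose=(-7,2,S) → sL=200/281, sR=200/509, mL=158000/143029, mR=-73700/143029
sensor matrix S = [[40/37, 200/89], [200/281, 200/509]]; det S = -553248000/470994497
solve [mL_A; mL_B] = S·[w00; w01] and [mR_A; mR_B] = S·[w10; w11]:
  w00 = 1, w01 = 1, w10 = -1, w11 = 1/2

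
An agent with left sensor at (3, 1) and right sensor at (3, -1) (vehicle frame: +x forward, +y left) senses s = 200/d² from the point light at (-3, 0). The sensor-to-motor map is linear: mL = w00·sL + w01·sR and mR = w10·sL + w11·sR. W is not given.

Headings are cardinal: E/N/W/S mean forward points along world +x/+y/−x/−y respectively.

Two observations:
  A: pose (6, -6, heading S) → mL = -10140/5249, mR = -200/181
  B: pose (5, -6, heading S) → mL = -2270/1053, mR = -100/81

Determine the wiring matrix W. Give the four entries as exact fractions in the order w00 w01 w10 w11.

obs A: pose=(6,-6,S) → sL=200/181, sR=40/29, mL=-10140/5249, mR=-200/181
obs B: pose=(5,-6,S) → sL=100/81, sR=20/13, mL=-2270/1053, mR=-100/81
sensor matrix S = [[200/181, 40/29], [100/81, 20/13]]; det S = -16000/5527197
solve [mL_A; mL_B] = S·[w00; w01] and [mR_A; mR_B] = S·[w10; w11]:
  w00 = -1/2, w01 = -1, w10 = -1, w11 = 0

-1/2 -1 -1 0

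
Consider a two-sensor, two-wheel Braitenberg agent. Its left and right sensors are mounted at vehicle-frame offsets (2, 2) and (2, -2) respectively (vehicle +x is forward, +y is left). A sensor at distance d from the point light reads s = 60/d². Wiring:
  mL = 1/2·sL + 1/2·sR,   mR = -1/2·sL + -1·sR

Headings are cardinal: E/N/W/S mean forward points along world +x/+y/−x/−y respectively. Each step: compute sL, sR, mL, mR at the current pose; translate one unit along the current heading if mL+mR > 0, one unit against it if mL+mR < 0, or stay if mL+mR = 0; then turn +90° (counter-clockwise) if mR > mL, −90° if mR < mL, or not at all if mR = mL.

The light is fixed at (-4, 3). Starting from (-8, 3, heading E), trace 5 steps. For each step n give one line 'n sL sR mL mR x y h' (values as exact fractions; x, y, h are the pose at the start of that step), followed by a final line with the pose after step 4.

n=0: pose=(-8,3,E); sL=15/2, sR=15/2; mL=15/2, mR=-45/4; mL+mR=-15/4 → advance -1; mR−mL=-75/4 → turn -1·90°
n=1: pose=(-9,3,S); sL=60/13, sR=60/53; mL=1980/689, mR=-2370/689; mL+mR=-30/53 → advance -1; mR−mL=-4350/689 → turn -1·90°
n=2: pose=(-9,4,W); sL=6/5, sR=30/29; mL=162/145, mR=-237/145; mL+mR=-15/29 → advance -1; mR−mL=-399/145 → turn -1·90°
n=3: pose=(-8,4,N); sL=4/3, sR=60/13; mL=116/39, mR=-206/39; mL+mR=-30/13 → advance -1; mR−mL=-322/39 → turn -1·90°
n=4: pose=(-8,3,E); sL=15/2, sR=15/2; mL=15/2, mR=-45/4; mL+mR=-15/4 → advance -1; mR−mL=-75/4 → turn -1·90°

0 15/2 15/2 15/2 -45/4 -8 3 E
1 60/13 60/53 1980/689 -2370/689 -9 3 S
2 6/5 30/29 162/145 -237/145 -9 4 W
3 4/3 60/13 116/39 -206/39 -8 4 N
4 15/2 15/2 15/2 -45/4 -8 3 E
final -9 3 S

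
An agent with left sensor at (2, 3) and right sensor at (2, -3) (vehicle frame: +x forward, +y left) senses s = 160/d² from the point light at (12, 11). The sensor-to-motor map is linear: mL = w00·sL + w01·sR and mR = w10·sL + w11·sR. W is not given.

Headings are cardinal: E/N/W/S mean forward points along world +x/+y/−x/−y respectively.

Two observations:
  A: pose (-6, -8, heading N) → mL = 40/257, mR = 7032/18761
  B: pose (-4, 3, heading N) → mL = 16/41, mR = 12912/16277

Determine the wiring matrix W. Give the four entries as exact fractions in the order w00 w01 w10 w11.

obs A: pose=(-6,-8,N) → sL=16/73, sR=80/257, mL=40/257, mR=7032/18761
obs B: pose=(-4,3,N) → sL=160/397, sR=32/41, mL=16/41, mR=12912/16277
sensor matrix S = [[16/73, 80/257], [160/397, 32/41]]; det S = 13928448/305372797
solve [mL_A; mL_B] = S·[w00; w01] and [mR_A; mR_B] = S·[w10; w11]:
  w00 = 0, w01 = 1/2, w10 = 1, w11 = 1/2

0 1/2 1 1/2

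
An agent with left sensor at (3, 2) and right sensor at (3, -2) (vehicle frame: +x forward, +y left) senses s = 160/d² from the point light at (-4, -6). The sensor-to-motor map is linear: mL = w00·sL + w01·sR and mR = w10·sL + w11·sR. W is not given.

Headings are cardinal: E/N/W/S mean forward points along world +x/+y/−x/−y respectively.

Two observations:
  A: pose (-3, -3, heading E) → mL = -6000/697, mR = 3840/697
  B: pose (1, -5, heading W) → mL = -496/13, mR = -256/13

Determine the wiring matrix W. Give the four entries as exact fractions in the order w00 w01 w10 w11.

-1 -1/2 -1 1

obs A: pose=(-3,-3,E) → sL=160/41, sR=160/17, mL=-6000/697, mR=3840/697
obs B: pose=(1,-5,W) → sL=32, sR=160/13, mL=-496/13, mR=-256/13
sensor matrix S = [[160/41, 160/17], [32, 160/13]]; det S = -2293760/9061
solve [mL_A; mL_B] = S·[w00; w01] and [mR_A; mR_B] = S·[w10; w11]:
  w00 = -1, w01 = -1/2, w10 = -1, w11 = 1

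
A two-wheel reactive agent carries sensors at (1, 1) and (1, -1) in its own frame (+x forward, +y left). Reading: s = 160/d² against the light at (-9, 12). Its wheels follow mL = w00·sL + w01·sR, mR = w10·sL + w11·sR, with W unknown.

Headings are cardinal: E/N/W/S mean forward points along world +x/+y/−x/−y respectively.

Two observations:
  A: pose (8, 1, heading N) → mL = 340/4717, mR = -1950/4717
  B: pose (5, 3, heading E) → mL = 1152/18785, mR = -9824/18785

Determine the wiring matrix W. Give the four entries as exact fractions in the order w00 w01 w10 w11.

1 -1 -1/2 -1/2

obs A: pose=(8,1,N) → sL=40/89, sR=20/53, mL=340/4717, mR=-1950/4717
obs B: pose=(5,3,E) → sL=160/289, sR=32/65, mL=1152/18785, mR=-9824/18785
sensor matrix S = [[40/89, 20/53], [160/289, 32/65]]; det S = 218752/17721769
solve [mL_A; mL_B] = S·[w00; w01] and [mR_A; mR_B] = S·[w10; w11]:
  w00 = 1, w01 = -1, w10 = -1/2, w11 = -1/2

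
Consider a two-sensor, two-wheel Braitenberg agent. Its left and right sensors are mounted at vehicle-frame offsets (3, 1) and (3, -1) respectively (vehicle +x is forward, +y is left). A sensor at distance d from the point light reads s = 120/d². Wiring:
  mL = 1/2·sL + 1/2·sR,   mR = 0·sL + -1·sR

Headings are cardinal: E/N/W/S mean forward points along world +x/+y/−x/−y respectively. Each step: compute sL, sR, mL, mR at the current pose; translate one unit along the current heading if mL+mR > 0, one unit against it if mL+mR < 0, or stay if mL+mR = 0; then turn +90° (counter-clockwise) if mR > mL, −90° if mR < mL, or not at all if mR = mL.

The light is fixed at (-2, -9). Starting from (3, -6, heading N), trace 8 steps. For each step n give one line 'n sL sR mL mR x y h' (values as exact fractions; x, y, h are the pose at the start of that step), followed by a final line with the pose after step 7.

n=0: pose=(3,-6,N); sL=30/13, sR=5/3; mL=155/78, mR=-5/3; mL+mR=25/78 → advance +1; mR−mL=-95/26 → turn -1·90°
n=1: pose=(3,-5,E); sL=120/89, sR=120/73; mL=9720/6497, mR=-120/73; mL+mR=-960/6497 → advance -1; mR−mL=-20400/6497 → turn -1·90°
n=2: pose=(2,-5,S); sL=60/13, sR=12; mL=108/13, mR=-12; mL+mR=-48/13 → advance -1; mR−mL=-264/13 → turn -1·90°
n=3: pose=(2,-4,W); sL=120/17, sR=120/37; mL=3240/629, mR=-120/37; mL+mR=1200/629 → advance +1; mR−mL=-5280/629 → turn -1·90°
n=4: pose=(1,-4,N); sL=30/17, sR=3/2; mL=111/68, mR=-3/2; mL+mR=9/68 → advance +1; mR−mL=-213/68 → turn -1·90°
n=5: pose=(1,-3,E); sL=24/17, sR=120/61; mL=1752/1037, mR=-120/61; mL+mR=-288/1037 → advance -1; mR−mL=-3792/1037 → turn -1·90°
n=6: pose=(0,-3,S); sL=20/3, sR=12; mL=28/3, mR=-12; mL+mR=-8/3 → advance -1; mR−mL=-64/3 → turn -1·90°
n=7: pose=(0,-2,W); sL=120/37, sR=24/13; mL=1224/481, mR=-24/13; mL+mR=336/481 → advance +1; mR−mL=-2112/481 → turn -1·90°

0 30/13 5/3 155/78 -5/3 3 -6 N
1 120/89 120/73 9720/6497 -120/73 3 -5 E
2 60/13 12 108/13 -12 2 -5 S
3 120/17 120/37 3240/629 -120/37 2 -4 W
4 30/17 3/2 111/68 -3/2 1 -4 N
5 24/17 120/61 1752/1037 -120/61 1 -3 E
6 20/3 12 28/3 -12 0 -3 S
7 120/37 24/13 1224/481 -24/13 0 -2 W
final -1 -2 N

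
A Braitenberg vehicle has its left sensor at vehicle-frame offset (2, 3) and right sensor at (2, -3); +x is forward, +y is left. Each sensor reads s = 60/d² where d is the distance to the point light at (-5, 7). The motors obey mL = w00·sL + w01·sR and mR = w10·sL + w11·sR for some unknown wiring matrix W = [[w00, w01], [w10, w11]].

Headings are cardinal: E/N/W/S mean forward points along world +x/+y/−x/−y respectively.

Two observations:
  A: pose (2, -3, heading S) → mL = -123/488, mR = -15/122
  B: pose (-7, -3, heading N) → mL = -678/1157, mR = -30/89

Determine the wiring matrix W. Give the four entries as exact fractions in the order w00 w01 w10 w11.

1/2 -1 -1/2 0

obs A: pose=(2,-3,S) → sL=15/61, sR=3/8, mL=-123/488, mR=-15/122
obs B: pose=(-7,-3,N) → sL=60/89, sR=12/13, mL=-678/1157, mR=-30/89
sensor matrix S = [[15/61, 3/8], [60/89, 12/13]]; det S = -3645/141154
solve [mL_A; mL_B] = S·[w00; w01] and [mR_A; mR_B] = S·[w10; w11]:
  w00 = 1/2, w01 = -1, w10 = -1/2, w11 = 0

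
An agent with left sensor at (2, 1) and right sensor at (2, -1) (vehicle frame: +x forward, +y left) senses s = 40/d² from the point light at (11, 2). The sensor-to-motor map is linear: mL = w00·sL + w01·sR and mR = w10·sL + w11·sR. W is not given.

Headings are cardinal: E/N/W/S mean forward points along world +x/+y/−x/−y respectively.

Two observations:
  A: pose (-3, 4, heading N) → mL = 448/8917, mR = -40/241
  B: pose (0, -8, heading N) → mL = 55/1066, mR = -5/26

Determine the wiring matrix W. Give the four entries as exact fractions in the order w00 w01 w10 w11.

-1 1 -1 0

obs A: pose=(-3,4,N) → sL=40/241, sR=8/37, mL=448/8917, mR=-40/241
obs B: pose=(0,-8,N) → sL=5/26, sR=10/41, mL=55/1066, mR=-5/26
sensor matrix S = [[40/241, 8/37], [5/26, 10/41]]; det S = -5220/4752761
solve [mL_A; mL_B] = S·[w00; w01] and [mR_A; mR_B] = S·[w10; w11]:
  w00 = -1, w01 = 1, w10 = -1, w11 = 0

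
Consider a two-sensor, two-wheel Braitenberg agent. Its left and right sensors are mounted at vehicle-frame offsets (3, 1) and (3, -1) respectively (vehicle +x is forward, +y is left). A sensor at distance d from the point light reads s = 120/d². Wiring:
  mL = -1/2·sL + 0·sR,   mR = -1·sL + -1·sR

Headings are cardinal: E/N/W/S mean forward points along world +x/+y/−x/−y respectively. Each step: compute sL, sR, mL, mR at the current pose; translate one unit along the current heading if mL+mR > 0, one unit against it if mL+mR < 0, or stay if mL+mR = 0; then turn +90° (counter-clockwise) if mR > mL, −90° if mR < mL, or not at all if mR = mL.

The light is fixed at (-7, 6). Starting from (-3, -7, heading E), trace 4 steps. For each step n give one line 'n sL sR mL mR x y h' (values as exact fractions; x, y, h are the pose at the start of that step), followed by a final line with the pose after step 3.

0 120/193 24/49 -60/193 -10512/9457 -3 -7 E
1 15/34 6/13 -15/68 -399/442 -4 -7 S
2 120/169 120/121 -60/169 -34800/20449 -4 -6 W
3 4/3 60/53 -2/3 -392/159 -3 -6 N
final -3 -7 E

n=0: pose=(-3,-7,E); sL=120/193, sR=24/49; mL=-60/193, mR=-10512/9457; mL+mR=-13452/9457 → advance -1; mR−mL=-7572/9457 → turn -1·90°
n=1: pose=(-4,-7,S); sL=15/34, sR=6/13; mL=-15/68, mR=-399/442; mL+mR=-993/884 → advance -1; mR−mL=-603/884 → turn -1·90°
n=2: pose=(-4,-6,W); sL=120/169, sR=120/121; mL=-60/169, mR=-34800/20449; mL+mR=-42060/20449 → advance -1; mR−mL=-27540/20449 → turn -1·90°
n=3: pose=(-3,-6,N); sL=4/3, sR=60/53; mL=-2/3, mR=-392/159; mL+mR=-166/53 → advance -1; mR−mL=-286/159 → turn -1·90°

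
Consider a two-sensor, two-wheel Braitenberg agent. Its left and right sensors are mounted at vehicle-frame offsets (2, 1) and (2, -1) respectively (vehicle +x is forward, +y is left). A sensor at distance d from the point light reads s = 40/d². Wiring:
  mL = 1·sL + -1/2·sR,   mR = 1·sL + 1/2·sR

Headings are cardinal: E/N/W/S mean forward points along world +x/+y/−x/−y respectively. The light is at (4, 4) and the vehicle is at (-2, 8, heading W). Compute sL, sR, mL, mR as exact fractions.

40/73 40/89 2100/6497 5020/6497

left sensor world pos  = (-4, 7); dL² = 73
right sensor world pos = (-4, 9); dR² = 89
sL = 40/73 = 40/73
sR = 40/89 = 40/89
mL = 1·sL + -1/2·sR = 2100/6497
mR = 1·sL + 1/2·sR = 5020/6497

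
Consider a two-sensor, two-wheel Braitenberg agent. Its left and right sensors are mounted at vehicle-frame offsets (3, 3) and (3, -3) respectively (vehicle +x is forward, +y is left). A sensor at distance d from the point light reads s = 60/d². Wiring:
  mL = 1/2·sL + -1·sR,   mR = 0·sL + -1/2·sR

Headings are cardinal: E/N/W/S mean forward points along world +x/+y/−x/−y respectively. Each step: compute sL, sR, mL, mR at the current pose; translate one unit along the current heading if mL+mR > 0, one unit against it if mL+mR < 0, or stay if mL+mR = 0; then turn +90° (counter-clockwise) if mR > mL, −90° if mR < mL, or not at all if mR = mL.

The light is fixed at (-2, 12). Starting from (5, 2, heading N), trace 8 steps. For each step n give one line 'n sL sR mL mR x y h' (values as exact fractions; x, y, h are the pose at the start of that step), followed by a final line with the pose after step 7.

n=0: pose=(5,2,N); sL=12/13, sR=60/149; mL=114/1937, mR=-30/149; mL+mR=-276/1937 → advance -1; mR−mL=-504/1937 → turn -1·90°
n=1: pose=(5,1,E); sL=15/41, sR=15/74; mL=-30/1517, mR=-15/148; mL+mR=-735/6068 → advance -1; mR−mL=-495/6068 → turn -1·90°
n=2: pose=(4,1,S); sL=60/277, sR=12/41; mL=-2094/11357, mR=-6/41; mL+mR=-3756/11357 → advance -1; mR−mL=432/11357 → turn +1·90°
n=3: pose=(4,2,E); sL=6/13, sR=6/25; mL=-3/325, mR=-3/25; mL+mR=-42/325 → advance -1; mR−mL=-36/325 → turn -1·90°
n=4: pose=(3,2,S); sL=60/233, sR=60/173; mL=-8790/40309, mR=-30/173; mL+mR=-15780/40309 → advance -1; mR−mL=1800/40309 → turn +1·90°
n=5: pose=(3,3,E); sL=3/5, sR=15/52; mL=3/260, mR=-15/104; mL+mR=-69/520 → advance -1; mR−mL=-81/520 → turn -1·90°
n=6: pose=(2,3,S); sL=60/193, sR=12/29; mL=-1446/5597, mR=-6/29; mL+mR=-2604/5597 → advance -1; mR−mL=288/5597 → turn +1·90°
n=7: pose=(2,4,E); sL=30/37, sR=6/17; mL=33/629, mR=-3/17; mL+mR=-78/629 → advance -1; mR−mL=-144/629 → turn -1·90°

0 12/13 60/149 114/1937 -30/149 5 2 N
1 15/41 15/74 -30/1517 -15/148 5 1 E
2 60/277 12/41 -2094/11357 -6/41 4 1 S
3 6/13 6/25 -3/325 -3/25 4 2 E
4 60/233 60/173 -8790/40309 -30/173 3 2 S
5 3/5 15/52 3/260 -15/104 3 3 E
6 60/193 12/29 -1446/5597 -6/29 2 3 S
7 30/37 6/17 33/629 -3/17 2 4 E
final 1 4 S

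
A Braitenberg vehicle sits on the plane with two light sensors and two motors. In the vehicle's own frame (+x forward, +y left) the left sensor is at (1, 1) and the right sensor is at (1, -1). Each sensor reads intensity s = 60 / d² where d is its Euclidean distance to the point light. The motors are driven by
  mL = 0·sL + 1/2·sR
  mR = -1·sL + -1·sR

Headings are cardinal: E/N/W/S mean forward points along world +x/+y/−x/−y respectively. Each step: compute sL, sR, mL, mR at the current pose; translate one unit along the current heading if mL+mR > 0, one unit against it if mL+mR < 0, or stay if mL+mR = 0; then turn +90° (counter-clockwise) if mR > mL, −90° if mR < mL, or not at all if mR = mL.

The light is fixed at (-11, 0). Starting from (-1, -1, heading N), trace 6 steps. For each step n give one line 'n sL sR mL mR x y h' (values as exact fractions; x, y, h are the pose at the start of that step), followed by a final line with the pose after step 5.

0 20/27 60/121 30/121 -4040/3267 -1 -1 N
1 30/61 6/13 3/13 -756/793 -1 -2 E
2 60/109 60/73 30/73 -10920/7957 -2 -2 S
3 15/17 15/16 15/32 -495/272 -2 -1 W
4 20/27 60/121 30/121 -4040/3267 -1 -1 N
5 30/61 6/13 3/13 -756/793 -1 -2 E
final -2 -2 S

n=0: pose=(-1,-1,N); sL=20/27, sR=60/121; mL=30/121, mR=-4040/3267; mL+mR=-3230/3267 → advance -1; mR−mL=-4850/3267 → turn -1·90°
n=1: pose=(-1,-2,E); sL=30/61, sR=6/13; mL=3/13, mR=-756/793; mL+mR=-573/793 → advance -1; mR−mL=-939/793 → turn -1·90°
n=2: pose=(-2,-2,S); sL=60/109, sR=60/73; mL=30/73, mR=-10920/7957; mL+mR=-7650/7957 → advance -1; mR−mL=-14190/7957 → turn -1·90°
n=3: pose=(-2,-1,W); sL=15/17, sR=15/16; mL=15/32, mR=-495/272; mL+mR=-735/544 → advance -1; mR−mL=-1245/544 → turn -1·90°
n=4: pose=(-1,-1,N); sL=20/27, sR=60/121; mL=30/121, mR=-4040/3267; mL+mR=-3230/3267 → advance -1; mR−mL=-4850/3267 → turn -1·90°
n=5: pose=(-1,-2,E); sL=30/61, sR=6/13; mL=3/13, mR=-756/793; mL+mR=-573/793 → advance -1; mR−mL=-939/793 → turn -1·90°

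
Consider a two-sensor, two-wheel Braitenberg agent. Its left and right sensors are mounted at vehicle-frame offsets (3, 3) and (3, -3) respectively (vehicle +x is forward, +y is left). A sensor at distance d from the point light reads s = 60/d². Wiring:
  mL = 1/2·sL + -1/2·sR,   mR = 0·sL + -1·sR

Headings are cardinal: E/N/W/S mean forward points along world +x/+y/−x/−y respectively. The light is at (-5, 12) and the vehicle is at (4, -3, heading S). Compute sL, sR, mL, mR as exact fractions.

left sensor world pos  = (7, -6); dL² = 468
right sensor world pos = (1, -6); dR² = 360
sL = 60/468 = 5/39
sR = 60/360 = 1/6
mL = 1/2·sL + -1/2·sR = -1/52
mR = 0·sL + -1·sR = -1/6

5/39 1/6 -1/52 -1/6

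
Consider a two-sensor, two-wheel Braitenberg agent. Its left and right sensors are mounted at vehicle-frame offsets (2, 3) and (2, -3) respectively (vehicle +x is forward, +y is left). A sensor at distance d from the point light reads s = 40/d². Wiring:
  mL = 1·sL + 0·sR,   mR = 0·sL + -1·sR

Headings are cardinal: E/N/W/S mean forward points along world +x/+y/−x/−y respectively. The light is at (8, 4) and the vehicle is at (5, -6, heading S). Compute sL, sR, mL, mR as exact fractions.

5/18 2/9 5/18 -2/9

left sensor world pos  = (8, -8); dL² = 144
right sensor world pos = (2, -8); dR² = 180
sL = 40/144 = 5/18
sR = 40/180 = 2/9
mL = 1·sL + 0·sR = 5/18
mR = 0·sL + -1·sR = -2/9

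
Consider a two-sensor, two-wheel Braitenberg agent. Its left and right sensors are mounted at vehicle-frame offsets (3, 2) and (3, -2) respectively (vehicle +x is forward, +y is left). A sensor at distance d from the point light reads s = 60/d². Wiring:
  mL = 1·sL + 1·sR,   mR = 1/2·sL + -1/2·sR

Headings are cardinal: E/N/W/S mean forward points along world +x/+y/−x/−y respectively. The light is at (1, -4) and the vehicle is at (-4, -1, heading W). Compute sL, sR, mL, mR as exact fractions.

12/13 60/89 1848/1157 144/1157

left sensor world pos  = (-7, -3); dL² = 65
right sensor world pos = (-7, 1); dR² = 89
sL = 60/65 = 12/13
sR = 60/89 = 60/89
mL = 1·sL + 1·sR = 1848/1157
mR = 1/2·sL + -1/2·sR = 144/1157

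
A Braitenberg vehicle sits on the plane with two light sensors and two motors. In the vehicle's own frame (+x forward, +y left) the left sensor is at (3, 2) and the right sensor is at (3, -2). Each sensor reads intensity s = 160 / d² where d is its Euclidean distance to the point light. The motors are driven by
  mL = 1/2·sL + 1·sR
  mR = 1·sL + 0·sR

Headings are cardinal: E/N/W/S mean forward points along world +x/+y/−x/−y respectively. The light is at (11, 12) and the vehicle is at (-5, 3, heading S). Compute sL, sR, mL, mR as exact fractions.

left sensor world pos  = (-3, 0); dL² = 340
right sensor world pos = (-7, 0); dR² = 468
sL = 160/340 = 8/17
sR = 160/468 = 40/117
mL = 1/2·sL + 1·sR = 1148/1989
mR = 1·sL + 0·sR = 8/17

8/17 40/117 1148/1989 8/17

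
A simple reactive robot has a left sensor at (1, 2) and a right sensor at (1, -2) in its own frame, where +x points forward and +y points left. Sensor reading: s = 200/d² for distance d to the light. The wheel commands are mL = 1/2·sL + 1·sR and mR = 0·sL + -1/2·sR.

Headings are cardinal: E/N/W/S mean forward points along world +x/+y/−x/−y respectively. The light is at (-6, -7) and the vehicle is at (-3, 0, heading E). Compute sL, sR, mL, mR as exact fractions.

200/97 200/41 23500/3977 -100/41

left sensor world pos  = (-2, 2); dL² = 97
right sensor world pos = (-2, -2); dR² = 41
sL = 200/97 = 200/97
sR = 200/41 = 200/41
mL = 1/2·sL + 1·sR = 23500/3977
mR = 0·sL + -1/2·sR = -100/41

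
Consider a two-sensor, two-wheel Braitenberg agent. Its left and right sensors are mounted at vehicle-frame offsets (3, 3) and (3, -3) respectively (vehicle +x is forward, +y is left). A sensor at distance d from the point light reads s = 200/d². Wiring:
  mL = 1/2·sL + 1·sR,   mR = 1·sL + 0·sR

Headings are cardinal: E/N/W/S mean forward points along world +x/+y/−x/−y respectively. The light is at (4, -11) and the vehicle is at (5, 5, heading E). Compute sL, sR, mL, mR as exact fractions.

200/377 40/37 18780/13949 200/377

left sensor world pos  = (8, 8); dL² = 377
right sensor world pos = (8, 2); dR² = 185
sL = 200/377 = 200/377
sR = 200/185 = 40/37
mL = 1/2·sL + 1·sR = 18780/13949
mR = 1·sL + 0·sR = 200/377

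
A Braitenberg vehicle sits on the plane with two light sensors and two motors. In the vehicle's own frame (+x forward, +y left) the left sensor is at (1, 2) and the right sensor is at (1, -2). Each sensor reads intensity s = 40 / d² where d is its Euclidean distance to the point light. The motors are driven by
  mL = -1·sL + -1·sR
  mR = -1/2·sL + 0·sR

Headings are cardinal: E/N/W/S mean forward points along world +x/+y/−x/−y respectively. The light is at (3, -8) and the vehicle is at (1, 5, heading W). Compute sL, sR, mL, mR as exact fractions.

4/13 20/117 -56/117 -2/13

left sensor world pos  = (0, 3); dL² = 130
right sensor world pos = (0, 7); dR² = 234
sL = 40/130 = 4/13
sR = 40/234 = 20/117
mL = -1·sL + -1·sR = -56/117
mR = -1/2·sL + 0·sR = -2/13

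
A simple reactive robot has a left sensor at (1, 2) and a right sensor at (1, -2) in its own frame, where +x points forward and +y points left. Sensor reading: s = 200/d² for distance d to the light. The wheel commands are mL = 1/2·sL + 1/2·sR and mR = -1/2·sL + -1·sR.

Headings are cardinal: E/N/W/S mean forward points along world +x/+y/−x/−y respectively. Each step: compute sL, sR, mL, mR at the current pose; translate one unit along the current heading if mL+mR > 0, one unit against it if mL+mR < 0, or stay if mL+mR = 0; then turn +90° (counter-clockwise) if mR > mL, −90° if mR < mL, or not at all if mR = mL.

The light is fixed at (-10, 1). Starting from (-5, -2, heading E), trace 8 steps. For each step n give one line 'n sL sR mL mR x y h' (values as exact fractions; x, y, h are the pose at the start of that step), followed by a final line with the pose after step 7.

n=0: pose=(-5,-2,E); sL=200/37, sR=200/61; mL=9800/2257, mR=-13500/2257; mL+mR=-100/61 → advance -1; mR−mL=-23300/2257 → turn -1·90°
n=1: pose=(-6,-2,S); sL=50/13, sR=10; mL=90/13, mR=-155/13; mL+mR=-5 → advance -1; mR−mL=-245/13 → turn -1·90°
n=2: pose=(-6,-1,W); sL=8, sR=200/9; mL=136/9, mR=-236/9; mL+mR=-100/9 → advance -1; mR−mL=-124/3 → turn -1·90°
n=3: pose=(-5,-1,N); sL=20, sR=4; mL=12, mR=-14; mL+mR=-2 → advance -1; mR−mL=-26 → turn -1·90°
n=4: pose=(-5,-2,E); sL=200/37, sR=200/61; mL=9800/2257, mR=-13500/2257; mL+mR=-100/61 → advance -1; mR−mL=-23300/2257 → turn -1·90°
n=5: pose=(-6,-2,S); sL=50/13, sR=10; mL=90/13, mR=-155/13; mL+mR=-5 → advance -1; mR−mL=-245/13 → turn -1·90°
n=6: pose=(-6,-1,W); sL=8, sR=200/9; mL=136/9, mR=-236/9; mL+mR=-100/9 → advance -1; mR−mL=-124/3 → turn -1·90°
n=7: pose=(-5,-1,N); sL=20, sR=4; mL=12, mR=-14; mL+mR=-2 → advance -1; mR−mL=-26 → turn -1·90°

0 200/37 200/61 9800/2257 -13500/2257 -5 -2 E
1 50/13 10 90/13 -155/13 -6 -2 S
2 8 200/9 136/9 -236/9 -6 -1 W
3 20 4 12 -14 -5 -1 N
4 200/37 200/61 9800/2257 -13500/2257 -5 -2 E
5 50/13 10 90/13 -155/13 -6 -2 S
6 8 200/9 136/9 -236/9 -6 -1 W
7 20 4 12 -14 -5 -1 N
final -5 -2 E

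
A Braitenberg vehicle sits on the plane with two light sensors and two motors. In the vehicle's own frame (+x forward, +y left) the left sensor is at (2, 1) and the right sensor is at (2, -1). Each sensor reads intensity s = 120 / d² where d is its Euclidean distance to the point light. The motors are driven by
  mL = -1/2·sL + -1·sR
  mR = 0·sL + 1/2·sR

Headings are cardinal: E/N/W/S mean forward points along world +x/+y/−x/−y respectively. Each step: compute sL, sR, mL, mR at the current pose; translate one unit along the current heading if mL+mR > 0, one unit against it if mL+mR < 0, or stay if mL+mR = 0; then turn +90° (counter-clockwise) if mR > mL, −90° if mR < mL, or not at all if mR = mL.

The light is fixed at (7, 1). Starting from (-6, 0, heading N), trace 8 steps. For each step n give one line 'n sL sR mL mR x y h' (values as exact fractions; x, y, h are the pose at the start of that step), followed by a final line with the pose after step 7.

0 120/197 24/29 -6468/5713 12/29 -6 0 N
1 20/39 60/113 -3470/4407 30/113 -6 -1 W
2 120/137 24/37 -5508/5069 12/37 -5 -1 S
3 6/5 15/13 -114/65 15/26 -5 0 E
4 120/197 24/29 -6468/5713 12/29 -6 0 N
5 20/39 60/113 -3470/4407 30/113 -6 -1 W
6 120/137 24/37 -5508/5069 12/37 -5 -1 S
7 6/5 15/13 -114/65 15/26 -5 0 E
final -6 0 N

n=0: pose=(-6,0,N); sL=120/197, sR=24/29; mL=-6468/5713, mR=12/29; mL+mR=-4104/5713 → advance -1; mR−mL=8832/5713 → turn +1·90°
n=1: pose=(-6,-1,W); sL=20/39, sR=60/113; mL=-3470/4407, mR=30/113; mL+mR=-2300/4407 → advance -1; mR−mL=4640/4407 → turn +1·90°
n=2: pose=(-5,-1,S); sL=120/137, sR=24/37; mL=-5508/5069, mR=12/37; mL+mR=-3864/5069 → advance -1; mR−mL=7152/5069 → turn +1·90°
n=3: pose=(-5,0,E); sL=6/5, sR=15/13; mL=-114/65, mR=15/26; mL+mR=-153/130 → advance -1; mR−mL=303/130 → turn +1·90°
n=4: pose=(-6,0,N); sL=120/197, sR=24/29; mL=-6468/5713, mR=12/29; mL+mR=-4104/5713 → advance -1; mR−mL=8832/5713 → turn +1·90°
n=5: pose=(-6,-1,W); sL=20/39, sR=60/113; mL=-3470/4407, mR=30/113; mL+mR=-2300/4407 → advance -1; mR−mL=4640/4407 → turn +1·90°
n=6: pose=(-5,-1,S); sL=120/137, sR=24/37; mL=-5508/5069, mR=12/37; mL+mR=-3864/5069 → advance -1; mR−mL=7152/5069 → turn +1·90°
n=7: pose=(-5,0,E); sL=6/5, sR=15/13; mL=-114/65, mR=15/26; mL+mR=-153/130 → advance -1; mR−mL=303/130 → turn +1·90°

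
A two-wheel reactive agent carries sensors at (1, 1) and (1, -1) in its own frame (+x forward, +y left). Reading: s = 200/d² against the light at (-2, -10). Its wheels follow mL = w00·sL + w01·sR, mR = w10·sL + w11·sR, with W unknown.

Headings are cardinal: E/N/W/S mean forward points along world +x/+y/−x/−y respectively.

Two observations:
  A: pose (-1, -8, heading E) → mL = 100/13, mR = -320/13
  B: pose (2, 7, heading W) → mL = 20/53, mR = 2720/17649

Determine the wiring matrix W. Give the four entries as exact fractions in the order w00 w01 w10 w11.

1/2 0 1 -1

obs A: pose=(-1,-8,E) → sL=200/13, sR=40, mL=100/13, mR=-320/13
obs B: pose=(2,7,W) → sL=40/53, sR=200/333, mL=20/53, mR=2720/17649
sensor matrix S = [[200/13, 40], [40/53, 200/333]]; det S = -4806400/229437
solve [mL_A; mL_B] = S·[w00; w01] and [mR_A; mR_B] = S·[w10; w11]:
  w00 = 1/2, w01 = 0, w10 = 1, w11 = -1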